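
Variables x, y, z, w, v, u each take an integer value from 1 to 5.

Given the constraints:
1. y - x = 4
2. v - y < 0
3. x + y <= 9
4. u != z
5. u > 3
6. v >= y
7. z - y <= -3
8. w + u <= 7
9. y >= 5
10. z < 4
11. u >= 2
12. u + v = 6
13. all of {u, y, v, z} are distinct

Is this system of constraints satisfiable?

Unsatisfiable

From constraint 11: u ≥ 2. From constraints 6 and 9: v ≥ y ≥ 5. Hence u + v ≥ 7. But constraint 12 requires u + v = 6, and 6 < 7. Contradiction.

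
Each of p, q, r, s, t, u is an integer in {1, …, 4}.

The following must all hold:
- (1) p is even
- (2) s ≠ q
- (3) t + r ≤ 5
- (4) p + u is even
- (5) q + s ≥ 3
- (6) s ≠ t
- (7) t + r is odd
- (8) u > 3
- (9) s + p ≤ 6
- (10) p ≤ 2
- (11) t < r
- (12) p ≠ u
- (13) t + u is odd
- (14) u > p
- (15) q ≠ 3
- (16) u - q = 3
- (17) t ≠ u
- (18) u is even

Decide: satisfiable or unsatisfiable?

Satisfiable

Setting (p, q, r, s, t, u) = (2, 1, 4, 4, 1, 4) satisfies everything: constraint 3: t + r = 5; constraint 5: q + s = 5, and the others follow.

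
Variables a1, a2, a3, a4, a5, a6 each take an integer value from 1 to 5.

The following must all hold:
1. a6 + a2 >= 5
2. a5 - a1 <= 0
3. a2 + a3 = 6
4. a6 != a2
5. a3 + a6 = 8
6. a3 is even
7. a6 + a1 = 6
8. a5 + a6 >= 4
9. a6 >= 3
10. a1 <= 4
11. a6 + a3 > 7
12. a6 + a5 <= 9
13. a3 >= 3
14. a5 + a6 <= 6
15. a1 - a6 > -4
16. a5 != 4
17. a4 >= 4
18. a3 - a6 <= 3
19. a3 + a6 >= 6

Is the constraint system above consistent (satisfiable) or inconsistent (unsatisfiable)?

The assignment a1 = 2, a2 = 2, a3 = 4, a4 = 5, a5 = 2, a6 = 4 works:
  constraint 1 holds since a6 + a2 = 6.
  constraint 2 holds since a5 - a1 = 0.
  constraint 3 holds since a2 + a3 = 6.
The rest check out directly.

Satisfiable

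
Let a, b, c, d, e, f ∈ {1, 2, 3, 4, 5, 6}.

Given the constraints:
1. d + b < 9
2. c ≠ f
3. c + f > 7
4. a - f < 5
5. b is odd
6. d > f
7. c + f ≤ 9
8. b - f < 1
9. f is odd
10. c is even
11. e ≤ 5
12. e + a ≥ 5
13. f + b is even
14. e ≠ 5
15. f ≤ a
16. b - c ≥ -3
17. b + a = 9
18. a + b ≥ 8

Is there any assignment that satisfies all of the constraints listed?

Take a = 6, b = 3, c = 6, d = 5, e = 2, f = 3. Then constraint 1: d + b = 8; constraint 3: c + f = 9, and every other listed constraint is also met.

Satisfiable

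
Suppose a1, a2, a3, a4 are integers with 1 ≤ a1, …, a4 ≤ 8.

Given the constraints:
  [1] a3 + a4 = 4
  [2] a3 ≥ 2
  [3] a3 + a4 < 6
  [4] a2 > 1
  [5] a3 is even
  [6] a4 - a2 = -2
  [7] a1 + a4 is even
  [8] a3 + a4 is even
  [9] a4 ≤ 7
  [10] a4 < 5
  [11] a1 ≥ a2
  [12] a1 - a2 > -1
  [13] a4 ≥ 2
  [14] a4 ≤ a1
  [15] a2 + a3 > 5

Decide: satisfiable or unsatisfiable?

One satisfying assignment is a1 = 4, a2 = 4, a3 = 2, a4 = 2.
For the less obvious constraints — constraint 1: a3 + a4 = 4; constraint 3: a3 + a4 = 4 — and the others hold by inspection.

Satisfiable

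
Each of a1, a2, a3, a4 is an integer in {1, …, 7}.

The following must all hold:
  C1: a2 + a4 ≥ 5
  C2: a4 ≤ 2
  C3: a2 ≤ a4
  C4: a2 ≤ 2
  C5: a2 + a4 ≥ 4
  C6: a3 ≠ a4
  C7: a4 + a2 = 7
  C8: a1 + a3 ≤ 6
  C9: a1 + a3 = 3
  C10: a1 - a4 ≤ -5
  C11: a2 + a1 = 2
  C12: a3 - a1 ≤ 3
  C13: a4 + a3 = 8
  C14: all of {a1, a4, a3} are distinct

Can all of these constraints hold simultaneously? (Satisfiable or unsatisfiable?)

Unsatisfiable

From constraint 4: a2 ≤ 2. From constraint 2: a4 ≤ 2. Hence a2 + a4 ≤ 4. But constraint 1 requires a2 + a4 ≥ 5, and 5 > 4. Contradiction.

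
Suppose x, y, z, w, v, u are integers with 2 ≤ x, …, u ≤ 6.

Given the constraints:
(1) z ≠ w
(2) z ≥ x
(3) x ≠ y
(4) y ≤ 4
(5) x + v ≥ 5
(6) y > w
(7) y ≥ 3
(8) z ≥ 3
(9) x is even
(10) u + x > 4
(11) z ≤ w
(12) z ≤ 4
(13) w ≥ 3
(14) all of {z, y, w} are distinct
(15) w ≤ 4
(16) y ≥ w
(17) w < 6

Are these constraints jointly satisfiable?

Unsatisfiable

Constraints 4, 7, 8, 12, 13, and 15 confine each of z, y, w to the 2 values {3, 4}.
Constraint 14 requires all 3 of them to be distinct, but only 2 values are available — impossible by the pigeonhole principle.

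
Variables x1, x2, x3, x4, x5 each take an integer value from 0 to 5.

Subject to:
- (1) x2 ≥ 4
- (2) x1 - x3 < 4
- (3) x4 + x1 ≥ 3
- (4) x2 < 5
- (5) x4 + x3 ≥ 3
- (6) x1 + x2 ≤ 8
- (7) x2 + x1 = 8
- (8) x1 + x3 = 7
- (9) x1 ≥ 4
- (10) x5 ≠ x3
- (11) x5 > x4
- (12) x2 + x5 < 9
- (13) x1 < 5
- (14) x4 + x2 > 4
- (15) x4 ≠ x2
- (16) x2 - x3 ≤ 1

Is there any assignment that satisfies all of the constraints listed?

Setting (x1, x2, x3, x4, x5) = (4, 4, 3, 1, 4) satisfies everything: constraint 2: x1 - x3 = 1; constraint 3: x4 + x1 = 5, and the others follow.

Satisfiable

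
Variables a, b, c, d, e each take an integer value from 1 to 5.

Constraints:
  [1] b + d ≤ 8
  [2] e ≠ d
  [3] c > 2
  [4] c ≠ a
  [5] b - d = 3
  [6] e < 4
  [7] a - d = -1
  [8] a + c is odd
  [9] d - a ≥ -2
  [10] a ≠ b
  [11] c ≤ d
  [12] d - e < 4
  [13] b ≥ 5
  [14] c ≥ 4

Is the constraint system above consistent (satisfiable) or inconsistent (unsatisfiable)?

From constraint 13: b ≥ 5. From constraints 11 and 14: d ≥ c ≥ 4. Hence b + d ≥ 9. But constraint 1 requires b + d ≤ 8, and 8 < 9. Contradiction.

Unsatisfiable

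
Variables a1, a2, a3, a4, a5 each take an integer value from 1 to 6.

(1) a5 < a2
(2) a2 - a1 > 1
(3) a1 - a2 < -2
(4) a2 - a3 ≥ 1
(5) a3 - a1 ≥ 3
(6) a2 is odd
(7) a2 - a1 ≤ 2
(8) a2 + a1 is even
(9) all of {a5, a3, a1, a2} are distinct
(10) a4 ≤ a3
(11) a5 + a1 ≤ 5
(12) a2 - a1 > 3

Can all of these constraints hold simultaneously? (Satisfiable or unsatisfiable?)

Constraints 4, 5, and 7 give a3 − a1 ≥ 3, a1 − a2 ≥ -2, a2 − a3 ≥ 1.
Adding all 3 inequalities: the left sides telescope to 0, and the right sides sum to 3 + (-2) + 1 = 2. So 0 ≥ 2, which is false.

Unsatisfiable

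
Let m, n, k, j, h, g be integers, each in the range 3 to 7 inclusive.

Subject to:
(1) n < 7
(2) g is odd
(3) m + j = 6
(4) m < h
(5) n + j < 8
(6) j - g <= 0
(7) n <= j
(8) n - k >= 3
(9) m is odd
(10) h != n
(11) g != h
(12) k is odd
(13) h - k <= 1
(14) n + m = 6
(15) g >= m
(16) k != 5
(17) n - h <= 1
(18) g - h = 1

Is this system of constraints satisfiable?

Unsatisfiable

Constraints 8, 13, and 17 give h − n ≥ -1, n − k ≥ 3, k − h ≥ -1.
Adding all 3 inequalities: the left sides telescope to 0, and the right sides sum to (-1) + 3 + (-1) = 1. So 0 ≥ 1, which is false.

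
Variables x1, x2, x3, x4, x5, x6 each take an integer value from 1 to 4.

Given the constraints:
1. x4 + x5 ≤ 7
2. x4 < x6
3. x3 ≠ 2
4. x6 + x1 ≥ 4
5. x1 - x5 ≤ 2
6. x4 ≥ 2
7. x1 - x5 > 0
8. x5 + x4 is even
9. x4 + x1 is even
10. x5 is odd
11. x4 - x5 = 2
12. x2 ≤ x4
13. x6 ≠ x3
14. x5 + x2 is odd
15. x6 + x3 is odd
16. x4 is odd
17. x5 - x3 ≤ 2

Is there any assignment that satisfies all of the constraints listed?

Setting (x1, x2, x3, x4, x5, x6) = (3, 2, 1, 3, 1, 4) satisfies everything: constraint 1: x4 + x5 = 4; constraint 4: x6 + x1 = 7, and the others follow.

Satisfiable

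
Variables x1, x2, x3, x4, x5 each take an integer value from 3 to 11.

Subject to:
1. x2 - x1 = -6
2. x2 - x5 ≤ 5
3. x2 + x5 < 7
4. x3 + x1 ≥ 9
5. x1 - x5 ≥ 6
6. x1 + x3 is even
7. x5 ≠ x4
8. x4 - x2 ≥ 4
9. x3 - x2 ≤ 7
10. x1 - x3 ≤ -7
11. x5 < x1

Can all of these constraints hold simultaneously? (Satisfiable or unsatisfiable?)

Constraints 2, 5, 9, and 10 give x2 − x3 ≥ -7, x3 − x1 ≥ 7, x1 − x5 ≥ 6, x5 − x2 ≥ -5.
Adding all 4 inequalities: the left sides telescope to 0, and the right sides sum to (-7) + 7 + 6 + (-5) = 1. So 0 ≥ 1, which is false.

Unsatisfiable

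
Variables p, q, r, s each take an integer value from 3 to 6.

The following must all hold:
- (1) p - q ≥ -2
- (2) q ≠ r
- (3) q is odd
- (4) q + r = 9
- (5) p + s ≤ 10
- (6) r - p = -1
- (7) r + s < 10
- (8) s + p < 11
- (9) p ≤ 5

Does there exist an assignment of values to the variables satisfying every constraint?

Satisfiable

One satisfying assignment is p = 5, q = 5, r = 4, s = 4.
For the less obvious constraints — constraint 1: p - q = 0; constraint 4: q + r = 9 — and the others hold by inspection.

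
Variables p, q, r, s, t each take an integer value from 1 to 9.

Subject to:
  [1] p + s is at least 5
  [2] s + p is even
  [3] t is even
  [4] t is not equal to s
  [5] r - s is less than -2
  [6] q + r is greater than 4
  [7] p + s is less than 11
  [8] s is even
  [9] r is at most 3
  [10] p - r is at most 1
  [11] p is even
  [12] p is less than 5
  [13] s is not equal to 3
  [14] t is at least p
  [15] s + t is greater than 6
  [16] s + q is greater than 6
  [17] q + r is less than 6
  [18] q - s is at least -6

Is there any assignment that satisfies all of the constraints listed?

Take p = 2, q = 3, r = 2, s = 6, t = 2. Then constraint 1: p + s = 8; constraint 5: r - s = -4, and every other listed constraint is also met.

Satisfiable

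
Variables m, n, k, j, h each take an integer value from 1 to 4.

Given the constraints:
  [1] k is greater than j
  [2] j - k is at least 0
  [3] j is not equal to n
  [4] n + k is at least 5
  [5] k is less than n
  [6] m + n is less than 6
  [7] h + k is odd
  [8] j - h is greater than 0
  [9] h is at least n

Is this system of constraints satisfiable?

Constraints 1, 5, 8, and 9 give j < k, k < n, n ≤ h, h < j. Chaining: j < k < n ≤ h < j, which forces j < j — impossible.

Unsatisfiable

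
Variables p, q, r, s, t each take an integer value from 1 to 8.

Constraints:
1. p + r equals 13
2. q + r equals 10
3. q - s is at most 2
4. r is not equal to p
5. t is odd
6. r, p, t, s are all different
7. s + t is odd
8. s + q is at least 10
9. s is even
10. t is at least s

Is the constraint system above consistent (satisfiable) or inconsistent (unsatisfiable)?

Try p = 8, q = 5, r = 5, s = 6, t = 7.
Check constraint 1: p + r = 13; constraint 2: q + r = 10. The remaining constraints are straightforward to verify.

Satisfiable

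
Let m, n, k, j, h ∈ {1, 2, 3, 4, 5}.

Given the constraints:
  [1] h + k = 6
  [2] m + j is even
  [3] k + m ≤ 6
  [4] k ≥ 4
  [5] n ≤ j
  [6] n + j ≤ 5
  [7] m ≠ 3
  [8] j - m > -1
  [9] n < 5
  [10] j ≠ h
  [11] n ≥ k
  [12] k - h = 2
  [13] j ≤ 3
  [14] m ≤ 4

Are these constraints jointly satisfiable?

Unsatisfiable

From constraints 4 and 11: n ≥ k and k ≥ 4, so n ≥ 4. From constraints 5 and 13: n ≤ j and j ≤ 3, so n ≤ 3. But 3 < 4, so no value of n works.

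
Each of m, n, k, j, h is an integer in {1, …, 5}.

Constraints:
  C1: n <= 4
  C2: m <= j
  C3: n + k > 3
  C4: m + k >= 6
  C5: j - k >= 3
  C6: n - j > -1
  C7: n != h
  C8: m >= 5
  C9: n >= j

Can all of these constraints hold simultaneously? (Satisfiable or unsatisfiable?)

Unsatisfiable

From constraints 2 and 8: j ≥ m and m ≥ 5, so j ≥ 5. From constraints 1 and 9: j ≤ n and n ≤ 4, so j ≤ 4. But 4 < 5, so no value of j works.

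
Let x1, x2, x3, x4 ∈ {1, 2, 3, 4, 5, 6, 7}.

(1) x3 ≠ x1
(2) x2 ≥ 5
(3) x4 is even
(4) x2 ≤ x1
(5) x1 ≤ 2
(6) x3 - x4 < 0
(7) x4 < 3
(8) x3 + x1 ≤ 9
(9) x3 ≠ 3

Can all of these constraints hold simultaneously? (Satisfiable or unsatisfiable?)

From constraint 2: x2 ≥ 5. From constraints 4 and 5: x2 ≤ x1 and x1 ≤ 2, so x2 ≤ 2. But 2 < 5, so no value of x2 works.

Unsatisfiable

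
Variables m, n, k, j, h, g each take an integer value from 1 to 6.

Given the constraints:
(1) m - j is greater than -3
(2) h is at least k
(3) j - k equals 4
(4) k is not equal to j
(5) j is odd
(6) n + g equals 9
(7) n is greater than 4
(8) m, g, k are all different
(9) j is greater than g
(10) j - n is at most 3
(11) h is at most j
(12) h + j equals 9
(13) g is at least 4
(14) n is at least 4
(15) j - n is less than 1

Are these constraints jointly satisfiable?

Setting (m, n, k, j, h, g) = (3, 5, 1, 5, 4, 4) satisfies everything: constraint 1: m - j = -2; constraint 3: j - k = 4; constraint 6: n + g = 9, and the others follow.

Satisfiable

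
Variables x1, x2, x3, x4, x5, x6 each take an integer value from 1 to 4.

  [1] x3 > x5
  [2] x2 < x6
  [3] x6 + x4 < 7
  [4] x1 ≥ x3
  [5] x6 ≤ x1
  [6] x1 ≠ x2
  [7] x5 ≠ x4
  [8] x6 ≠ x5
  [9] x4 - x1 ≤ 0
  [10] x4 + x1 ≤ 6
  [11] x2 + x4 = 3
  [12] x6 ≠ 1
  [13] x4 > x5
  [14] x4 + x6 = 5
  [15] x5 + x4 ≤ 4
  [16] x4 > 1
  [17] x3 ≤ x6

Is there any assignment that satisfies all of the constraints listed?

Try x1 = 4, x2 = 1, x3 = 2, x4 = 2, x5 = 1, x6 = 3.
Check constraint 3: x6 + x4 = 5; constraint 9: x4 - x1 = -2; constraint 10: x4 + x1 = 6. The remaining constraints are straightforward to verify.

Satisfiable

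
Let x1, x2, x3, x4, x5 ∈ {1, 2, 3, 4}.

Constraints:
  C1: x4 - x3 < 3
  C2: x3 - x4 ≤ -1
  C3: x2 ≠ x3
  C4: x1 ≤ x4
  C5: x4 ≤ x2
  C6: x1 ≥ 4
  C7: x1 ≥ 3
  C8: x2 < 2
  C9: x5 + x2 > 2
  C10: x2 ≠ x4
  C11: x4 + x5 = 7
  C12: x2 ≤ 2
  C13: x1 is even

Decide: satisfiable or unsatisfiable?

From constraints 4 and 6: x4 ≥ x1 and x1 ≥ 4, so x4 ≥ 4. From constraints 5 and 12: x4 ≤ x2 and x2 ≤ 2, so x4 ≤ 2. But 2 < 4, so no value of x4 works.

Unsatisfiable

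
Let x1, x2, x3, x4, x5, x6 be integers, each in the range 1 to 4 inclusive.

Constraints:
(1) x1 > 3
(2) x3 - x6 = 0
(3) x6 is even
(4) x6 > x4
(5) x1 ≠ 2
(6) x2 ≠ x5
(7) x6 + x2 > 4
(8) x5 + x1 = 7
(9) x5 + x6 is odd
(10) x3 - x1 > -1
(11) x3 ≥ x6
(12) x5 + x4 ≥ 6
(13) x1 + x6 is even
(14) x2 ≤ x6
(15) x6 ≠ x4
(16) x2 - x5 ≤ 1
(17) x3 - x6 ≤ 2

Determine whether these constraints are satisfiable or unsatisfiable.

Setting (x1, x2, x3, x4, x5, x6) = (4, 1, 4, 3, 3, 4) satisfies everything: constraint 2: x3 - x6 = 0; constraint 7: x6 + x2 = 5, and the others follow.

Satisfiable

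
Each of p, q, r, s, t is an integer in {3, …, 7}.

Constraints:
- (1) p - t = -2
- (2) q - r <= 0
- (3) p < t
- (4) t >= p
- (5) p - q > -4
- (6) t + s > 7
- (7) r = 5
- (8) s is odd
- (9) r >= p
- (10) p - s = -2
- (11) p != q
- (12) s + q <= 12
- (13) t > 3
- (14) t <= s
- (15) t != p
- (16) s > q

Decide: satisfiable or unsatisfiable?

Satisfiable

Take p = 3, q = 4, r = 5, s = 5, t = 5. Then constraint 1: p - t = -2; constraint 2: q - r = -1, and every other listed constraint is also met.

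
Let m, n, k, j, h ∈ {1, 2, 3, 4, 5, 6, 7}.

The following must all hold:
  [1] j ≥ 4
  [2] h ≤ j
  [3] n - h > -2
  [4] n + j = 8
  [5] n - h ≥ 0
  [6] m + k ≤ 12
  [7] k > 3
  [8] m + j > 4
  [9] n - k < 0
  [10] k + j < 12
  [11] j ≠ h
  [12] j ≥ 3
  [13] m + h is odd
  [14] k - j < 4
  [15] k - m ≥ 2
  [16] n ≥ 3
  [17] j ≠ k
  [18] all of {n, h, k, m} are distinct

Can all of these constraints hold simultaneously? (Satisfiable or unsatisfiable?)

Satisfiable

Try m = 2, n = 4, k = 7, j = 4, h = 3.
Check constraint 3: n - h = 1; constraint 4: n + j = 8; constraint 5: n - h = 1. The remaining constraints are straightforward to verify.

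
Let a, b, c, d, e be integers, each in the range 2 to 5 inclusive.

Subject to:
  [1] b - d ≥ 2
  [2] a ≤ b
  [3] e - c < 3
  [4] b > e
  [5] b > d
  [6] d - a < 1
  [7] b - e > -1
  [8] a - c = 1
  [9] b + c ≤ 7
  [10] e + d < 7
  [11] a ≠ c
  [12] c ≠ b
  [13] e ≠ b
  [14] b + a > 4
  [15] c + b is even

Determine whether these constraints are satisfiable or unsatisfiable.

One satisfying assignment is a = 3, b = 4, c = 2, d = 2, e = 2.
For the less obvious constraints — constraint 1: b - d = 2; constraint 3: e - c = 0; constraint 6: d - a = -1 — and the others hold by inspection.

Satisfiable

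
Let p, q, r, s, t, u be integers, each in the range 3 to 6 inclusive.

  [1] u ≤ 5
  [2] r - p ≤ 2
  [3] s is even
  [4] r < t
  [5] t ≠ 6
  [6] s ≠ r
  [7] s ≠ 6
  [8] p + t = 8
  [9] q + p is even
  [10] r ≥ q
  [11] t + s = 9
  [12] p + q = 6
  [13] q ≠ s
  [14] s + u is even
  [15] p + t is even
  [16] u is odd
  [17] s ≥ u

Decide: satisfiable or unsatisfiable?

Unsatisfiable

Constraint 3 makes s even and constraint 16 makes u odd, so s + u must be odd. Constraint 14 says s + u is even — contradiction.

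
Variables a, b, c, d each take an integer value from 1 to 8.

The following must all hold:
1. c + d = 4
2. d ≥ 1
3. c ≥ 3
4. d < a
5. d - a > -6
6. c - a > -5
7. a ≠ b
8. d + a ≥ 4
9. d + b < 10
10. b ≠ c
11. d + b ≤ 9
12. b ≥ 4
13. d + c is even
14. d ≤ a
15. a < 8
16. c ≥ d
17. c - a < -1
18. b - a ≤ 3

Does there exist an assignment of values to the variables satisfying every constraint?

One satisfying assignment is a = 6, b = 8, c = 3, d = 1.
For the less obvious constraints — constraint 1: c + d = 4; constraint 5: d - a = -5; constraint 6: c - a = -3 — and the others hold by inspection.

Satisfiable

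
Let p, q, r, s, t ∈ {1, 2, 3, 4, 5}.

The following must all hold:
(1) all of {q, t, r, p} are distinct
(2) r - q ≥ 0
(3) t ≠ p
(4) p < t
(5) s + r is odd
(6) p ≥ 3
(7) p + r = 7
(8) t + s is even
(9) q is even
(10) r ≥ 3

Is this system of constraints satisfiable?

Satisfiable

The assignment p = 3, q = 2, r = 4, s = 3, t = 5 works:
  constraint 1 holds since values 2, 5, 4, 3 are distinct.
  constraint 2 holds since r - q = 2.
  constraint 7 holds since p + r = 7.
The rest check out directly.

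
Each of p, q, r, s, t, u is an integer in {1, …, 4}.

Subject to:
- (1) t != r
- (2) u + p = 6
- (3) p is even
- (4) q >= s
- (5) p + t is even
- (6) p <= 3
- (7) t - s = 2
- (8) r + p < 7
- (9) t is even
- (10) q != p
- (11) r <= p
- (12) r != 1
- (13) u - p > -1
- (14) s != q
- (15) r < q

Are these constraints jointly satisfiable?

Satisfiable

Setting (p, q, r, s, t, u) = (2, 4, 2, 2, 4, 4) satisfies everything: constraint 2: u + p = 6; constraint 7: t - s = 2; constraint 8: r + p = 4, and the others follow.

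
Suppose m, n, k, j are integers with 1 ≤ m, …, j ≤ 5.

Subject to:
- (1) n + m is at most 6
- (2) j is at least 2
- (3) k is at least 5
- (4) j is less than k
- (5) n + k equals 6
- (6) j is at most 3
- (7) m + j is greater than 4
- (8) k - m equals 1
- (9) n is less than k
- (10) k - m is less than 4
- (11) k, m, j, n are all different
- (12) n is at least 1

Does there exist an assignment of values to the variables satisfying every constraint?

One satisfying assignment is m = 4, n = 1, k = 5, j = 3.
For the less obvious constraints — constraint 1: n + m = 5; constraint 5: n + k = 6 — and the others hold by inspection.

Satisfiable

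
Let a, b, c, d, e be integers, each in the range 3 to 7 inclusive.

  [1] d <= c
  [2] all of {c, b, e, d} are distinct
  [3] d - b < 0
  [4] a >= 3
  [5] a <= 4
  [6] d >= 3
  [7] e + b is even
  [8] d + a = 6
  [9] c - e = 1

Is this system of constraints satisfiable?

Try a = 3, b = 4, c = 7, d = 3, e = 6.
Check constraint 3: d - b = -1; constraint 8: d + a = 6. The remaining constraints are straightforward to verify.

Satisfiable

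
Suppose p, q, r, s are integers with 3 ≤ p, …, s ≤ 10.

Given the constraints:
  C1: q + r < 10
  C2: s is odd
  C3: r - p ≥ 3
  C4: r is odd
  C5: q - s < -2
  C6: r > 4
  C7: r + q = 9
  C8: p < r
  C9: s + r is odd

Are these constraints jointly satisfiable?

Constraint 2 makes s odd and constraint 4 makes r odd, so s + r must be even. Constraint 9 says s + r is odd — contradiction.

Unsatisfiable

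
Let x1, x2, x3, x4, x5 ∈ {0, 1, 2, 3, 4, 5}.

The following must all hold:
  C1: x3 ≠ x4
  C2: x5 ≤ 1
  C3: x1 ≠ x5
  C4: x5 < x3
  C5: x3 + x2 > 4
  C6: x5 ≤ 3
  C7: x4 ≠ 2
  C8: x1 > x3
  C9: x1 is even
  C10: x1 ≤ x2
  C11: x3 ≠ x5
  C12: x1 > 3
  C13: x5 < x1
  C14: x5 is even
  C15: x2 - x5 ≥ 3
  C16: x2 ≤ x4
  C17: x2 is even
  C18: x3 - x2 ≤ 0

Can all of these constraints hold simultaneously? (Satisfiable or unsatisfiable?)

Satisfiable

Take x1 = 4, x2 = 4, x3 = 1, x4 = 4, x5 = 0. Then constraint 5: x3 + x2 = 5; constraint 15: x2 - x5 = 4; constraint 18: x3 - x2 = -3, and every other listed constraint is also met.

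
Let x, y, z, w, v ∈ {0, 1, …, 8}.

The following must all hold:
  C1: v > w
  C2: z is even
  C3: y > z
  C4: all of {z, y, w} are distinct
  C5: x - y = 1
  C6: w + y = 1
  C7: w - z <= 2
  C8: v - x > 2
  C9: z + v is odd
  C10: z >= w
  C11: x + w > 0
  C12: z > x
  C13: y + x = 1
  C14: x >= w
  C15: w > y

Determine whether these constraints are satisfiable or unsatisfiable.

Constraints 3, 12, 14, and 15 give x < z, z < y, y < w, w ≤ x. Chaining: x < z < y < w ≤ x, which forces x < x — impossible.

Unsatisfiable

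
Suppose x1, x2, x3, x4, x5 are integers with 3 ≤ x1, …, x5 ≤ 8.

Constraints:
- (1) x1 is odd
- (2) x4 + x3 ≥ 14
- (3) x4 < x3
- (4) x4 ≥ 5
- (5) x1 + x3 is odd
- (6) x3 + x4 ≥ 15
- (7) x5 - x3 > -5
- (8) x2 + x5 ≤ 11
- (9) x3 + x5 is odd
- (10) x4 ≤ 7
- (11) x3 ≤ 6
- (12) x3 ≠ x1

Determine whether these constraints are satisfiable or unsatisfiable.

From constraint 11: x3 ≤ 6. From constraint 10: x4 ≤ 7. Hence x3 + x4 ≤ 13. But constraint 6 requires x3 + x4 ≥ 15, and 15 > 13. Contradiction.

Unsatisfiable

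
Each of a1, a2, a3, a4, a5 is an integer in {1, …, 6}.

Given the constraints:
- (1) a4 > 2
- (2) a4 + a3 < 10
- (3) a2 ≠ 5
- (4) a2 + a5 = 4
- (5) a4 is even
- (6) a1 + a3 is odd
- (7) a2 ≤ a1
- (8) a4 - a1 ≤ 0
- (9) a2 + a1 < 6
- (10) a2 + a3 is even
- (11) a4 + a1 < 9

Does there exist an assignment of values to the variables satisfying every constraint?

Satisfiable

Take a1 = 4, a2 = 1, a3 = 3, a4 = 4, a5 = 3. Then constraint 2: a4 + a3 = 7; constraint 4: a2 + a5 = 4, and every other listed constraint is also met.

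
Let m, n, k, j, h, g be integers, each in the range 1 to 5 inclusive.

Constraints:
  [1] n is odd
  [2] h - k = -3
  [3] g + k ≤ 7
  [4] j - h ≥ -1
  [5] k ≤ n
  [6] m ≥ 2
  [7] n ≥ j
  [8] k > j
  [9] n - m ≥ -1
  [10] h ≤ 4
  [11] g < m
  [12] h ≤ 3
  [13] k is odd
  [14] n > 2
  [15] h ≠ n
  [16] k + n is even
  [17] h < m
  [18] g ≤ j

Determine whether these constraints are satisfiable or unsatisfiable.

The assignment m = 5, n = 5, k = 5, j = 1, h = 2, g = 1 works:
  constraint 2 holds since h - k = -3.
  constraint 3 holds since g + k = 6.
The rest check out directly.

Satisfiable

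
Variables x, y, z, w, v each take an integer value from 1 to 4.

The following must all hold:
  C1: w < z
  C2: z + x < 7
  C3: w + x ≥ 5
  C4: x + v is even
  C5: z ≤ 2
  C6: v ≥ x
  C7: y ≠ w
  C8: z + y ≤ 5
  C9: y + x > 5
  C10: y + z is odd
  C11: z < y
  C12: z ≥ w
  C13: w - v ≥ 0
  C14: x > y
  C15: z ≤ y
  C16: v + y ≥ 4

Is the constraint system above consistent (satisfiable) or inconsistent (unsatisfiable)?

Unsatisfiable

Constraints 1, 6, 11, 13, and 14 give w < z, z < y, y < x, x ≤ v, v ≤ w. Chaining: w < z < y < x ≤ v ≤ w, which forces w < w — impossible.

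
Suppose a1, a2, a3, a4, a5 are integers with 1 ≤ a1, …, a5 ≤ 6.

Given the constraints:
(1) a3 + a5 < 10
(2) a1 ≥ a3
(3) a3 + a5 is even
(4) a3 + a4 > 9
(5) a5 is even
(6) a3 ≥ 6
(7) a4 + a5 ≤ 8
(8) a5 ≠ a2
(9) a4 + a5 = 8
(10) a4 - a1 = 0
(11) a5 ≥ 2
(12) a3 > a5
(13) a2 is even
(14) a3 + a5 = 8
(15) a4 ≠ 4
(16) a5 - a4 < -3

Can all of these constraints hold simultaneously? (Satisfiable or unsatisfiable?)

One satisfying assignment is a1 = 6, a2 = 4, a3 = 6, a4 = 6, a5 = 2.
For the less obvious constraints — constraint 1: a3 + a5 = 8; constraint 4: a3 + a4 = 12; constraint 7: a4 + a5 = 8 — and the others hold by inspection.

Satisfiable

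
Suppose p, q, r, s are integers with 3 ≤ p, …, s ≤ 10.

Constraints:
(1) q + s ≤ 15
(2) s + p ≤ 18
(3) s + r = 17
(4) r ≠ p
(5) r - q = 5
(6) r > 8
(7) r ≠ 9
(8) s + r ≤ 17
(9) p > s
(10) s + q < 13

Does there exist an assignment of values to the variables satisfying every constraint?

Satisfiable

The assignment p = 8, q = 5, r = 10, s = 7 works:
  constraint 1 holds since q + s = 12.
  constraint 2 holds since s + p = 15.
The rest check out directly.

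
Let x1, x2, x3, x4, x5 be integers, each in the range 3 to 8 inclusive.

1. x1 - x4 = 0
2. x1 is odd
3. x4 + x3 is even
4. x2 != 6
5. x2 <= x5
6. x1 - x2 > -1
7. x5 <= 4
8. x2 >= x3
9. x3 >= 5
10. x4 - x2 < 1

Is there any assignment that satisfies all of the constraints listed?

Unsatisfiable

From constraints 8 and 9: x2 ≥ x3 and x3 ≥ 5, so x2 ≥ 5. From constraints 5 and 7: x2 ≤ x5 and x5 ≤ 4, so x2 ≤ 4. But 4 < 5, so no value of x2 works.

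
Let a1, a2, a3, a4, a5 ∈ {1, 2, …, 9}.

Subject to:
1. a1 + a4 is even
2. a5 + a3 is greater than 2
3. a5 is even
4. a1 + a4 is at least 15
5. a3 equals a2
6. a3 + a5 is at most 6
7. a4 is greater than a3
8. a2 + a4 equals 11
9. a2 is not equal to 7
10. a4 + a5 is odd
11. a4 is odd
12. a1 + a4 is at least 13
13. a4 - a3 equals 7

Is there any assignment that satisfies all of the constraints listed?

One satisfying assignment is a1 = 7, a2 = 2, a3 = 2, a4 = 9, a5 = 2.
For the less obvious constraints — constraint 2: a5 + a3 = 4; constraint 4: a1 + a4 = 16 — and the others hold by inspection.

Satisfiable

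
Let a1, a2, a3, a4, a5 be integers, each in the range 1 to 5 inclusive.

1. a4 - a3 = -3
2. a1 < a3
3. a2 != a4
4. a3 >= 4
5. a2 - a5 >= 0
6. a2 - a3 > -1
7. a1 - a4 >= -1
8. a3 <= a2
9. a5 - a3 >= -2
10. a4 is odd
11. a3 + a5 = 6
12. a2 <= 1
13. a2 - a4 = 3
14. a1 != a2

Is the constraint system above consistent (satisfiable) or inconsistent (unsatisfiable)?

From constraints 4 and 8: a2 ≥ a3 and a3 ≥ 4, so a2 ≥ 4. From constraint 12: a2 ≤ 1. But 1 < 4, so no value of a2 works.

Unsatisfiable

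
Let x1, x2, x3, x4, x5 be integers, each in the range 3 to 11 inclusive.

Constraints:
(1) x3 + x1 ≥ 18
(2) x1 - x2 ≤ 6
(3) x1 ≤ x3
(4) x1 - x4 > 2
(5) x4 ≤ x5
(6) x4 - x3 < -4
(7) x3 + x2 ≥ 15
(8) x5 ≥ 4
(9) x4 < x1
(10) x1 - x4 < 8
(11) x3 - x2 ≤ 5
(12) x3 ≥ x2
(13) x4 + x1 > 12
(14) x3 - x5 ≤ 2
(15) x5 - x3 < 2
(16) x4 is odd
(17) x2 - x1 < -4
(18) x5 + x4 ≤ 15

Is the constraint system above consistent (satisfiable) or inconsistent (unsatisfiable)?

Satisfiable

The assignment x1 = 10, x2 = 5, x3 = 10, x4 = 5, x5 = 10 works:
  constraint 1 holds since x3 + x1 = 20.
  constraint 2 holds since x1 - x2 = 5.
The rest check out directly.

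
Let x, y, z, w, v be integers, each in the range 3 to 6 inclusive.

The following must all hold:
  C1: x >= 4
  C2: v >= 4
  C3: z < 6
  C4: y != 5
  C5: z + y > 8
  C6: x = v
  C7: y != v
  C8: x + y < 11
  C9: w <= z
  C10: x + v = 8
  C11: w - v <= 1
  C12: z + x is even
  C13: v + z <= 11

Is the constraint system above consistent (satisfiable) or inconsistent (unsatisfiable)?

Take x = 4, y = 6, z = 4, w = 3, v = 4. Then constraint 5: z + y = 10; constraint 8: x + y = 10; constraint 10: x + v = 8, and every other listed constraint is also met.

Satisfiable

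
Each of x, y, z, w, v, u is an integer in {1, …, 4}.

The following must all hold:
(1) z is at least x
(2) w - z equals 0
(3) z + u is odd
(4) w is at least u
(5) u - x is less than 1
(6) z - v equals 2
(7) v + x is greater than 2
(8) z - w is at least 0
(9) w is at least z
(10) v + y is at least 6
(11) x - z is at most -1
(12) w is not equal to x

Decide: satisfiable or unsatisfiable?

Satisfiable

One satisfying assignment is x = 2, y = 4, z = 4, w = 4, v = 2, u = 1.
For the less obvious constraints — constraint 2: w - z = 0; constraint 5: u - x = -1; constraint 6: z - v = 2 — and the others hold by inspection.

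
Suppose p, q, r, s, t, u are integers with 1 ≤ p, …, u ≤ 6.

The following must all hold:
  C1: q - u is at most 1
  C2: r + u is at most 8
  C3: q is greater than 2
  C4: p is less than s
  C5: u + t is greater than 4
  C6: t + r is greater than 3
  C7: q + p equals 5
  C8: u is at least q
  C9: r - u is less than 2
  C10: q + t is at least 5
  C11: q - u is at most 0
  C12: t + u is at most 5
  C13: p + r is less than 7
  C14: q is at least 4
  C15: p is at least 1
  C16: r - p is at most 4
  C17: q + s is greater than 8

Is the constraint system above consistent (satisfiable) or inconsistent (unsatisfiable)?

Setting (p, q, r, s, t, u) = (1, 4, 4, 5, 1, 4) satisfies everything: constraint 1: q - u = 0; constraint 2: r + u = 8, and the others follow.

Satisfiable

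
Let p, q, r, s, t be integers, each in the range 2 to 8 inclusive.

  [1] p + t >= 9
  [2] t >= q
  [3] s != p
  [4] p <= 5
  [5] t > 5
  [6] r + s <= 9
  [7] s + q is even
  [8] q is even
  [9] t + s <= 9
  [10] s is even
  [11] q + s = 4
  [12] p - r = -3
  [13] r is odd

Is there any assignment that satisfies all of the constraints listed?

Try p = 4, q = 2, r = 7, s = 2, t = 6.
Check constraint 1: p + t = 10; constraint 6: r + s = 9; constraint 9: t + s = 8. The remaining constraints are straightforward to verify.

Satisfiable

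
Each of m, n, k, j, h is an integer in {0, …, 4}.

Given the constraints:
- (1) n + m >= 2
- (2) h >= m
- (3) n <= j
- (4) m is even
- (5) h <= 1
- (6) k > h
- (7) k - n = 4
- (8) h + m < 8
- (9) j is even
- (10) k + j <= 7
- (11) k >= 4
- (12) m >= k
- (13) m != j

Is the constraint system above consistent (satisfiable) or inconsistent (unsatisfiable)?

Unsatisfiable

From constraints 11 and 12: m ≥ k and k ≥ 4, so m ≥ 4. From constraints 2 and 5: m ≤ h and h ≤ 1, so m ≤ 1. But 1 < 4, so no value of m works.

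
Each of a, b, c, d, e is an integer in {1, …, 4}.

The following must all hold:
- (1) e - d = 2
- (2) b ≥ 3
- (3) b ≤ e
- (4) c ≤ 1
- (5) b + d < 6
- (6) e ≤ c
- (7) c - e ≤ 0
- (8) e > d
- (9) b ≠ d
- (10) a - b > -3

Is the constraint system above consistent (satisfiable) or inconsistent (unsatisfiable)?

Unsatisfiable

From constraints 2 and 3: e ≥ b and b ≥ 3, so e ≥ 3. From constraints 4 and 6: e ≤ c and c ≤ 1, so e ≤ 1. But 1 < 3, so no value of e works.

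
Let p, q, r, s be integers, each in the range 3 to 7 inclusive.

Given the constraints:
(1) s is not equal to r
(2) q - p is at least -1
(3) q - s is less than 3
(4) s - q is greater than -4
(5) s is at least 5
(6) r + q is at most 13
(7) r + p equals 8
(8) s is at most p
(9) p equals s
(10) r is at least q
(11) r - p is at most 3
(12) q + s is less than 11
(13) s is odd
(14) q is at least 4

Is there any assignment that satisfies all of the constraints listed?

Unsatisfiable

From constraints 10 and 14: r ≥ q ≥ 4. From constraints 5 and 8: p ≥ s ≥ 5. Hence r + p ≥ 9. But constraint 7 requires r + p = 8, and 8 < 9. Contradiction.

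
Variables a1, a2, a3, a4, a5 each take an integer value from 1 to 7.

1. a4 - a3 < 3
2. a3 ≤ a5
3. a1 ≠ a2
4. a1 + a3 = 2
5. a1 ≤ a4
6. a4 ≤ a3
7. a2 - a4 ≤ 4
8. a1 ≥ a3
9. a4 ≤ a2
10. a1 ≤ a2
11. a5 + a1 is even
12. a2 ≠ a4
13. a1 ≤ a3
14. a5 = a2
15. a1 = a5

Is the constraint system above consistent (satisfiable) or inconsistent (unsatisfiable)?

From constraints 14 and 15, a1 = a5 = a2, so a1 = a2. But constraint 3 says a1 ≠ a2. Contradiction.

Unsatisfiable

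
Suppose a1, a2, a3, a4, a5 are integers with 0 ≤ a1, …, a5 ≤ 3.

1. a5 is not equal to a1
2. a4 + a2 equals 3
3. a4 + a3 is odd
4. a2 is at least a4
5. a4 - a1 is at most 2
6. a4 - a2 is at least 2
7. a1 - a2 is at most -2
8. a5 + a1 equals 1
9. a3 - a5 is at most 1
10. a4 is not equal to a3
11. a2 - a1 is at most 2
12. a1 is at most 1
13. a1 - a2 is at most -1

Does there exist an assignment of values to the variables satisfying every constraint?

Constraints 5, 6, and 7 give a1 − a4 ≥ -2, a4 − a2 ≥ 2, a2 − a1 ≥ 2.
Adding all 3 inequalities: the left sides telescope to 0, and the right sides sum to (-2) + 2 + 2 = 2. So 0 ≥ 2, which is false.

Unsatisfiable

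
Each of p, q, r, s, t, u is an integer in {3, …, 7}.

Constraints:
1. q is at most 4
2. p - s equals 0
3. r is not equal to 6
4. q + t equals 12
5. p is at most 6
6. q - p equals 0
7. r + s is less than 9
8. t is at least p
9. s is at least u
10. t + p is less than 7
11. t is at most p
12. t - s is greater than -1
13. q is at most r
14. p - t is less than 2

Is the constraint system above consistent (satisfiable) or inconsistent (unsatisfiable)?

From constraint 1: q ≤ 4. From constraints 5 and 11: t ≤ p ≤ 6. Hence q + t ≤ 10. But constraint 4 requires q + t = 12, and 12 > 10. Contradiction.

Unsatisfiable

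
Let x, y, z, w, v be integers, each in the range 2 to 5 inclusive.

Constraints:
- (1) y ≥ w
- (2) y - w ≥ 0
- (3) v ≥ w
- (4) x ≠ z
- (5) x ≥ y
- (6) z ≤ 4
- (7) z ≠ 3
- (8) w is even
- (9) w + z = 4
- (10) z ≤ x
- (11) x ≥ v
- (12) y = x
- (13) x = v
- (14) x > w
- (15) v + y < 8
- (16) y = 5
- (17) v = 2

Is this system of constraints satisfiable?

Constraint 16 fixes y = 5 and constraint 17 fixes v = 2. Constraints 12 and 13 give y = x = v, so y = v. But 5 ≠ 2 — contradiction.

Unsatisfiable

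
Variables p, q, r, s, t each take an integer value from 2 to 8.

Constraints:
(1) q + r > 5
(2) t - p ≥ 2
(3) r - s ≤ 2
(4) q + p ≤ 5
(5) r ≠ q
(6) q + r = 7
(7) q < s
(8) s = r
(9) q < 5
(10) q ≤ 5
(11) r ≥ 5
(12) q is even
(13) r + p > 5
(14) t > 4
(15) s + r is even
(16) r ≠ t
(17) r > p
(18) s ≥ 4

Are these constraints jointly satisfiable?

Satisfiable

One satisfying assignment is p = 3, q = 2, r = 5, s = 5, t = 6.
For the less obvious constraints — constraint 1: q + r = 7; constraint 2: t - p = 3 — and the others hold by inspection.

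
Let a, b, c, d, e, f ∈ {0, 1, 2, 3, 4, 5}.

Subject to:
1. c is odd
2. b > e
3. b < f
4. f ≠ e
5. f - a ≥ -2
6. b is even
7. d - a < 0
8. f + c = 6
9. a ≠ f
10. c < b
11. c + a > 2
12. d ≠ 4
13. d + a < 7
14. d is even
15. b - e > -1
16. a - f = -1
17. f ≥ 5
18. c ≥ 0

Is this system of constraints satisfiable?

One satisfying assignment is a = 4, b = 2, c = 1, d = 2, e = 0, f = 5.
For the less obvious constraints — constraint 5: f - a = 1; constraint 7: d - a = -2; constraint 8: f + c = 6 — and the others hold by inspection.

Satisfiable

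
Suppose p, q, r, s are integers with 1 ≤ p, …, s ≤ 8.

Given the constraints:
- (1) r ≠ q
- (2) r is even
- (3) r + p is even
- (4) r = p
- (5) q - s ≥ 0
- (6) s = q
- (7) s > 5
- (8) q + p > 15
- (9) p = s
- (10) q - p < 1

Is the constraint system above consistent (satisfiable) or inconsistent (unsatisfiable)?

Unsatisfiable

From constraints 4, 6, and 9, r = p = s = q, so r = q. But constraint 1 says r ≠ q. Contradiction.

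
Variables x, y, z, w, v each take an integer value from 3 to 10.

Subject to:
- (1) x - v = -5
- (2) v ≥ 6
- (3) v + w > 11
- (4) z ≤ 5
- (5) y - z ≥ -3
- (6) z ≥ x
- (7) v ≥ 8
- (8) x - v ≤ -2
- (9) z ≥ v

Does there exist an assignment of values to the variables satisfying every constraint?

From constraint 2: v ≥ 6. From constraints 4 and 9: v ≤ z and z ≤ 5, so v ≤ 5. But 5 < 6, so no value of v works.

Unsatisfiable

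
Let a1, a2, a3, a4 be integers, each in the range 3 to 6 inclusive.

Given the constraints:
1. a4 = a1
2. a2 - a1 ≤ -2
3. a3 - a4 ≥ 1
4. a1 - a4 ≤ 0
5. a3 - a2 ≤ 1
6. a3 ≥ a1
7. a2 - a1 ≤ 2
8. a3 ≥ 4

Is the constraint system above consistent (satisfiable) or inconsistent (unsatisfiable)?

Unsatisfiable

Constraints 2, 3, 4, and 5 give a3 − a4 ≥ 1, a4 − a1 ≥ 0, a1 − a2 ≥ 2, a2 − a3 ≥ -1.
Adding all 4 inequalities: the left sides telescope to 0, and the right sides sum to 1 + 0 + 2 + (-1) = 2. So 0 ≥ 2, which is false.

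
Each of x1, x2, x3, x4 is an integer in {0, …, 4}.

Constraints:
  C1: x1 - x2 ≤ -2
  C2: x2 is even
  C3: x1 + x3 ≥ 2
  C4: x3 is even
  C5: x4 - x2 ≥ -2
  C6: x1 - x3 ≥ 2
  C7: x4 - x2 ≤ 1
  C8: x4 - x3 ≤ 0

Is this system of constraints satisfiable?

Constraints 1, 5, 6, and 8 give x2 − x1 ≥ 2, x1 − x3 ≥ 2, x3 − x4 ≥ 0, x4 − x2 ≥ -2.
Adding all 4 inequalities: the left sides telescope to 0, and the right sides sum to 2 + 2 + 0 + (-2) = 2. So 0 ≥ 2, which is false.

Unsatisfiable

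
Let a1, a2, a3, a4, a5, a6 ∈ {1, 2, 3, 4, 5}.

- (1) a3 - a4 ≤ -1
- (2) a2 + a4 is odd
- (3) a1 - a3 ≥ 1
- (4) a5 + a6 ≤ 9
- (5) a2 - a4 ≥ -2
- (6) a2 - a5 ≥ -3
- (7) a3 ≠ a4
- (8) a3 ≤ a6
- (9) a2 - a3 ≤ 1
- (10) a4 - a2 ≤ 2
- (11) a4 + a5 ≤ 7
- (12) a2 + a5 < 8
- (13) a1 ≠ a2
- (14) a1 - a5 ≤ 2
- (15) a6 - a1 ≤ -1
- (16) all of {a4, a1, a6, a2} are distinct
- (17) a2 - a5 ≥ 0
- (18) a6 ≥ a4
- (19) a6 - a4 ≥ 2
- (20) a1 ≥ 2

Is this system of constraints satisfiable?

Unsatisfiable

Constraints 1, 9, 14, 15, 17, and 19 give a6 − a4 ≥ 2, a4 − a3 ≥ 1, a3 − a2 ≥ -1, a2 − a5 ≥ 0, a5 − a1 ≥ -2, a1 − a6 ≥ 1.
Adding all 6 inequalities: the left sides telescope to 0, and the right sides sum to 2 + 1 + (-1) + 0 + (-2) + 1 = 1. So 0 ≥ 1, which is false.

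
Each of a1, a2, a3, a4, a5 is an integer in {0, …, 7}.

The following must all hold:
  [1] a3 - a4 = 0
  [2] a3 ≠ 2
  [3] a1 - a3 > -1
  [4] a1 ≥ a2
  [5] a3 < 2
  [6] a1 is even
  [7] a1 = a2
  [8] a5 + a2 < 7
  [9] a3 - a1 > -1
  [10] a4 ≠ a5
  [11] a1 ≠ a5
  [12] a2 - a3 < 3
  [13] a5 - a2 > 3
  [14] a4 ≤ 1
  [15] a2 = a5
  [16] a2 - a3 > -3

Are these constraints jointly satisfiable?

Unsatisfiable

From constraints 7 and 15, a1 = a2 = a5, so a1 = a5. But constraint 11 says a1 ≠ a5. Contradiction.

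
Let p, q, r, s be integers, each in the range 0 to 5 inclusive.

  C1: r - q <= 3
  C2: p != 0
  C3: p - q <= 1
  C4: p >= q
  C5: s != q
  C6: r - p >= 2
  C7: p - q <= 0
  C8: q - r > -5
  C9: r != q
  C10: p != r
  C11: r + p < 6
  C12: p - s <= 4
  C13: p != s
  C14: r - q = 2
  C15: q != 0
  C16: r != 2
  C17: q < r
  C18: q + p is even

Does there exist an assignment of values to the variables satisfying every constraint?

The assignment p = 1, q = 1, r = 3, s = 0 works:
  constraint 1 holds since r - q = 2.
  constraint 3 holds since p - q = 0.
The rest check out directly.

Satisfiable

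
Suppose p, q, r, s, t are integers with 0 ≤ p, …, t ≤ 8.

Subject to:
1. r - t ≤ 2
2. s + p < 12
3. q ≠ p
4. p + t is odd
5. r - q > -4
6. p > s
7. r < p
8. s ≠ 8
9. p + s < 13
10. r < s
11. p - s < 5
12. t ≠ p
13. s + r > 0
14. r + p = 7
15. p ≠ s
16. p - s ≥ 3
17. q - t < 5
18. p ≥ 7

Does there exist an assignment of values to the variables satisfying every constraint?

Satisfiable

The assignment p = 7, q = 3, r = 0, s = 3, t = 0 works:
  constraint 1 holds since r - t = 0.
  constraint 2 holds since s + p = 10.
  constraint 5 holds since r - q = -3.
The rest check out directly.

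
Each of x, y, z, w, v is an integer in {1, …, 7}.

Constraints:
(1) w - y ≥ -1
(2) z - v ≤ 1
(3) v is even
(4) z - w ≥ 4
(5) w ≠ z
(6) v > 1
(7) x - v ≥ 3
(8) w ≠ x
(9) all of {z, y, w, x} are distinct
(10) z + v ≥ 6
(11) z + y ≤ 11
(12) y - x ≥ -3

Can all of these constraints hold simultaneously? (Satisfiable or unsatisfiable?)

Constraints 1, 2, 4, 7, and 12 give x − v ≥ 3, v − z ≥ -1, z − w ≥ 4, w − y ≥ -1, y − x ≥ -3.
Adding all 5 inequalities: the left sides telescope to 0, and the right sides sum to 3 + (-1) + 4 + (-1) + (-3) = 2. So 0 ≥ 2, which is false.

Unsatisfiable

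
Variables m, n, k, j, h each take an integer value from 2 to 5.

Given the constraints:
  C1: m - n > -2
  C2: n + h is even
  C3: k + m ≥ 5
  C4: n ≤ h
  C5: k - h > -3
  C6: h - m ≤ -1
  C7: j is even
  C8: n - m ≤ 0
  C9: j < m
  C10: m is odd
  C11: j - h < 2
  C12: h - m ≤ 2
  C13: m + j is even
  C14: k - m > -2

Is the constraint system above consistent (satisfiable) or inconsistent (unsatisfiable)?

Constraint 10 makes m odd and constraint 7 makes j even, so m + j must be odd. Constraint 13 says m + j is even — contradiction.

Unsatisfiable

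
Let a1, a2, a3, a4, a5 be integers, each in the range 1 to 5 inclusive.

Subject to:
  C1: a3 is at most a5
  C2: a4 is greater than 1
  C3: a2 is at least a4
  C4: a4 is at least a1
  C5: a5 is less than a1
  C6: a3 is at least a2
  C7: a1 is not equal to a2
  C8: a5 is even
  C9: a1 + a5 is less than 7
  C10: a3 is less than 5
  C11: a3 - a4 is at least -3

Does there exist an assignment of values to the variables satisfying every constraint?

Unsatisfiable

Constraints 1, 3, 4, 5, and 6 give a5 < a1, a1 ≤ a4, a4 ≤ a2, a2 ≤ a3, a3 ≤ a5. Chaining: a5 < a1 ≤ a4 ≤ a2 ≤ a3 ≤ a5, which forces a5 < a5 — impossible.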